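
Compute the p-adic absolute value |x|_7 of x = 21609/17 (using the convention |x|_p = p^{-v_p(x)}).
|21609/17|_7 = 1/2401

Step 1 — compute v_7(x) by factoring powers of 7 out of the numerator and denominator: v_7(21609/17) = 4. Step 2 — apply |x|_p = p^{-v_p(x)} = 7^{-4} = 1/2401.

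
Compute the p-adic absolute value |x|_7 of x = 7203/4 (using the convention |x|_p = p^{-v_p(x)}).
|7203/4|_7 = 1/2401

Step 1 — compute v_7(x) by factoring powers of 7 out of the numerator and denominator: v_7(7203/4) = 4. Step 2 — apply |x|_p = p^{-v_p(x)} = 7^{-4} = 1/2401.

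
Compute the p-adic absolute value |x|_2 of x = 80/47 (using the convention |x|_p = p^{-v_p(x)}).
|80/47|_2 = 1/16

Step 1 — compute v_2(x) by factoring powers of 2 out of the numerator and denominator: v_2(80/47) = 4. Step 2 — apply |x|_p = p^{-v_p(x)} = 2^{-4} = 1/16.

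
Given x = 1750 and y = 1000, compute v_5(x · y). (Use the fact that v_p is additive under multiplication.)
v_5(1750000) = 6

v_p(x) = 3 (factor: 1750 = 5^3 · 14); v_p(y) = 3 (factor: 1000 = 5^3 · 8). Additivity: v_p(xy) = v_p(x) + v_p(y) = 3 + 3 = 6. (Direct check: xy = 1750000 = 5^6 · (112).)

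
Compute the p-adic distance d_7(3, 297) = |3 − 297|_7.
d_7(3, 297) = 1/49

Step 1 — x − y = 3 − 297 = -294. Step 2 — v_7(-294) = 2 (factor: -294 = −(7^2 · 6); the sign does not affect v_p). Step 3 — |x − y|_7 = 7^{-2} = 1/49.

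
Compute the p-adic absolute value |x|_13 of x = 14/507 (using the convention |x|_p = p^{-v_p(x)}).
|14/507|_13 = 169

Step 1 — compute v_13(x) by factoring powers of 13 out of the numerator and denominator: v_13(14/507) = -2. Step 2 — apply |x|_p = p^{-v_p(x)} = 13^{2} = 169.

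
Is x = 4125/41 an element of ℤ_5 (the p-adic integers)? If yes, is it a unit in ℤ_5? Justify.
x ∈ ℤ_5 but not a unit; v_5(x) = 3 > 0

ℤ_5 = {x ∈ ℚ_5 : v_5(x) ≥ 0} and ℤ_5^× = {x ∈ ℤ_5 : v_5(x) = 0}. Here v_5(4125/41) = v_5(num) − v_5(den) = 3; compare against these criteria.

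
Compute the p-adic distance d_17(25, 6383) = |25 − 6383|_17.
d_17(25, 6383) = 1/289

Step 1 — x − y = 25 − 6383 = -6358. Step 2 — v_17(-6358) = 2 (factor: -6358 = −(17^2 · 22); the sign does not affect v_p). Step 3 — |x − y|_17 = 17^{-2} = 1/289.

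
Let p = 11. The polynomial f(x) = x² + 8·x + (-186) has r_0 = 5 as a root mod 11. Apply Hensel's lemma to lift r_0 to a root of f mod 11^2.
r_1 = 5 (mod 121)

Hensel: r_{i+1} = r_i − f(r_i)·(f′(r_i))^{-1} mod 11^{i+2}, f′(x) = 2x + 8. Iterate:
  r_0 = 5 (mod 11)
  r_1 = 5 (mod 121)
Final: r = 5 satisfies f(r) ≡ 0 mod 11^2.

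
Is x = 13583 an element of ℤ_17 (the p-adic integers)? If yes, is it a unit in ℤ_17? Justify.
x ∈ ℤ_17 but not a unit; v_17(x) = 2 > 0

ℤ_17 = {x ∈ ℚ_17 : v_17(x) ≥ 0} and ℤ_17^× = {x ∈ ℤ_17 : v_17(x) = 0}. Here v_17(13583) = v_17(num) − v_17(den) = 2; compare against these criteria.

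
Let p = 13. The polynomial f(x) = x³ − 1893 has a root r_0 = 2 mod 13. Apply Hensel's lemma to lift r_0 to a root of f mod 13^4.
r_3 = 28199 (mod 28561)

Hensel: r_{i+1} = r_i − f(r_i)/f′(r_i) mod 13^{i+2}, where f′(x) = 3x². Iterate:
  r_0 = 2 (mod 13)
  r_1 = 145 (mod 169)
  r_2 = 1835 (mod 2197)
  r_3 = 28199 (mod 28561)
Final: r = 28199 with f(r) ≡ 0 mod 13^4.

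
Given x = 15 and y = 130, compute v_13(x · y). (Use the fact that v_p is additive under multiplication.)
v_13(1950) = 1

v_p(x) = 0 (factor: 15 = 13^0 · 15); v_p(y) = 1 (factor: 130 = 13^1 · 10). Additivity: v_p(xy) = v_p(x) + v_p(y) = 0 + 1 = 1. (Direct check: xy = 1950 = 13^1 · (150).)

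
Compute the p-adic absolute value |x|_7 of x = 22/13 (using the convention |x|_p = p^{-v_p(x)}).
|22/13|_7 = 1

Step 1 — compute v_7(x) by factoring powers of 7 out of the numerator and denominator: v_7(22/13) = 0. Step 2 — apply |x|_p = p^{-v_p(x)} = 7^{0} = 1.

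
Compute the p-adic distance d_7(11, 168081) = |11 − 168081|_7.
d_7(11, 168081) = 1/16807

Step 1 — x − y = 11 − 168081 = -168070. Step 2 — v_7(-168070) = 5 (factor: -168070 = −(7^5 · 10); the sign does not affect v_p). Step 3 — |x − y|_7 = 7^{-5} = 1/16807.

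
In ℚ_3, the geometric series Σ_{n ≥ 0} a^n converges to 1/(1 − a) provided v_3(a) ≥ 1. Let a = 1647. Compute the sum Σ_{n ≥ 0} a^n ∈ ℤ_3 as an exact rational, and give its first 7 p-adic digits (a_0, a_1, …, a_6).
Σ a^n = 1/(1 − a) = -1/1646;  first 7 digits = (1, 0, 0, 1, 2, 0, 0)

v_3(a) = 3 ≥ 1, so the series converges in ℤ_3 to 1/(1 − a) = 1/(1 − 1647) = -1/1646. Expand this rational in ℤ_3: compute digits iteratively via d_i = x_i mod 3, x_{i+1} = (x_i − d_i)/3. The first 7 digits are (1, 0, 0, 1, 2, 0, 0).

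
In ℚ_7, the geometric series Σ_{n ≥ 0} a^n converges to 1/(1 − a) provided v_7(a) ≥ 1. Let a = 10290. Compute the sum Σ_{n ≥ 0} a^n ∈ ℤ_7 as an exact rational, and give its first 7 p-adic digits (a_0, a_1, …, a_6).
Σ a^n = 1/(1 − a) = -1/10289;  first 7 digits = (1, 0, 0, 2, 4, 0, 4)

v_7(a) = 3 ≥ 1, so the series converges in ℤ_7 to 1/(1 − a) = 1/(1 − 10290) = -1/10289. Expand this rational in ℤ_7: compute digits iteratively via d_i = x_i mod 7, x_{i+1} = (x_i − d_i)/7. The first 7 digits are (1, 0, 0, 2, 4, 0, 4).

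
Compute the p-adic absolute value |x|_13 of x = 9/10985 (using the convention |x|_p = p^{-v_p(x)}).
|9/10985|_13 = 2197

Step 1 — compute v_13(x) by factoring powers of 13 out of the numerator and denominator: v_13(9/10985) = -3. Step 2 — apply |x|_p = p^{-v_p(x)} = 13^{3} = 2197.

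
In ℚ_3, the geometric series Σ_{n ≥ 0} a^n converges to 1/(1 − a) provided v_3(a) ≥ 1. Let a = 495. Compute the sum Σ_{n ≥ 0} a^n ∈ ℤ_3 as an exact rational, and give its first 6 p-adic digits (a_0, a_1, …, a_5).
Σ a^n = 1/(1 − a) = -1/494;  first 6 digits = (1, 0, 1, 0, 1, 2)

v_3(a) = 2 ≥ 1, so the series converges in ℤ_3 to 1/(1 − a) = 1/(1 − 495) = -1/494. Expand this rational in ℤ_3: compute digits iteratively via d_i = x_i mod 3, x_{i+1} = (x_i − d_i)/3. The first 6 digits are (1, 0, 1, 0, 1, 2).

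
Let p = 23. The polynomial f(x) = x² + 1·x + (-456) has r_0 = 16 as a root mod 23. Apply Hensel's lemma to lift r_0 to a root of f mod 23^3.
r_2 = 3949 (mod 12167)

Hensel: r_{i+1} = r_i − f(r_i)·(f′(r_i))^{-1} mod 23^{i+2}, f′(x) = 2x + 1. Iterate:
  r_0 = 16 (mod 23)
  r_1 = 246 (mod 529)
  r_2 = 3949 (mod 12167)
Final: r = 3949 satisfies f(r) ≡ 0 mod 23^3.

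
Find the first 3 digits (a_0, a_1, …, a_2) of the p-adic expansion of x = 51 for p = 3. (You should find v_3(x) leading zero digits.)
(a_0, …, a_2) = (0, 2, 2)

v_3(51) = 1, so a_0 = ... = a_0 = 0. Factor out: x = 3^1 · u with u = 17 a unit in ℤ_3. Expand u iteratively via a_{v+i} = u_i mod 3, u_{i+1} = (u_i − a_{v+i})/3:
  u_0 = 17;  a_1 = 2;  u_1 = (u_0 − 2)/3 = 5
  u_1 = 5;  a_2 = 2;  u_2 = (u_1 − 2)/3 = 1
Digits: (0, 2, 2).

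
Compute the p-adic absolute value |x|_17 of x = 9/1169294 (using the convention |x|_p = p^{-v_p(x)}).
|9/1169294|_17 = 83521

Step 1 — compute v_17(x) by factoring powers of 17 out of the numerator and denominator: v_17(9/1169294) = -4. Step 2 — apply |x|_p = p^{-v_p(x)} = 17^{4} = 83521.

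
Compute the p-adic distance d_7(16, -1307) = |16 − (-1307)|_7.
d_7(16, -1307) = 1/49

Step 1 — x − y = 16 − (-1307) = 1323. Step 2 — v_7(1323) = 2 (factor: 1323 = (7^2 · 27); the sign does not affect v_p). Step 3 — |x − y|_7 = 7^{-2} = 1/49.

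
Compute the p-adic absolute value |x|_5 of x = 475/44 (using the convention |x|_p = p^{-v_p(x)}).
|475/44|_5 = 1/25

Step 1 — compute v_5(x) by factoring powers of 5 out of the numerator and denominator: v_5(475/44) = 2. Step 2 — apply |x|_p = p^{-v_p(x)} = 5^{-2} = 1/25.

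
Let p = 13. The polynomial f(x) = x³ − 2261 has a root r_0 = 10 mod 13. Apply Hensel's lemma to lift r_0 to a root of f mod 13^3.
r_2 = 1947 (mod 2197)

Hensel: r_{i+1} = r_i − f(r_i)/f′(r_i) mod 13^{i+2}, where f′(x) = 3x². Iterate:
  r_0 = 10 (mod 13)
  r_1 = 88 (mod 169)
  r_2 = 1947 (mod 2197)
Final: r = 1947 with f(r) ≡ 0 mod 13^3.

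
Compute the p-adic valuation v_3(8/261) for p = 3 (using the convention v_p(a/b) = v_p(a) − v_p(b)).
v_3(8/261) = -2

Factor powers of 3 from the numerator and denominator of the reduced fraction: 8 = 3^0 · 8 and 261 = 3^2 · 29. Apply v_p(a/b) = v_p(a) − v_p(b): v_3(8/261) = 0 − 2 = -2.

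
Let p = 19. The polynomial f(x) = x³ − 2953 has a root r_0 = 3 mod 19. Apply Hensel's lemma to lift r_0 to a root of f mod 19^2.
r_1 = 98 (mod 361)

Hensel: r_{i+1} = r_i − f(r_i)/f′(r_i) mod 19^{i+2}, where f′(x) = 3x². Iterate:
  r_0 = 3 (mod 19)
  r_1 = 98 (mod 361)
Final: r = 98 with f(r) ≡ 0 mod 19^2.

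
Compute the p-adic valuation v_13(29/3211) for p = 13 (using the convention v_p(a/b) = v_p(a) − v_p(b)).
v_13(29/3211) = -2

Factor powers of 13 from the numerator and denominator of the reduced fraction: 29 = 13^0 · 29 and 3211 = 13^2 · 19. Apply v_p(a/b) = v_p(a) − v_p(b): v_13(29/3211) = 0 − 2 = -2.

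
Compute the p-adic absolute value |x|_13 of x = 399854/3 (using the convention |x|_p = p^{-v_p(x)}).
|399854/3|_13 = 1/28561

Step 1 — compute v_13(x) by factoring powers of 13 out of the numerator and denominator: v_13(399854/3) = 4. Step 2 — apply |x|_p = p^{-v_p(x)} = 13^{-4} = 1/28561.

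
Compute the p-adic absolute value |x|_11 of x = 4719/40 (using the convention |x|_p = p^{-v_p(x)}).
|4719/40|_11 = 1/121

Step 1 — compute v_11(x) by factoring powers of 11 out of the numerator and denominator: v_11(4719/40) = 2. Step 2 — apply |x|_p = p^{-v_p(x)} = 11^{-2} = 1/121.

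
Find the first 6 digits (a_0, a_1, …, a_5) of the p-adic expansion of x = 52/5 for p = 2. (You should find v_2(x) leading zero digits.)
(a_0, …, a_5) = (0, 0, 1, 0, 0, 1)

v_2(52/5) = 2, so a_0 = ... = a_1 = 0. Factor out: x = 2^2 · u with u = 13/5 a unit in ℤ_2. Expand u iteratively via a_{v+i} = u_i mod 2, u_{i+1} = (u_i − a_{v+i})/2:
  u_0 = 13/5;  a_2 = 1;  u_1 = (u_0 − 1)/2 = 4/5
  u_1 = 4/5;  a_3 = 0;  u_2 = (u_1 − 0)/2 = 2/5
  u_2 = 2/5;  a_4 = 0;  u_3 = (u_2 − 0)/2 = 1/5
  u_3 = 1/5;  a_5 = 1;  u_4 = (u_3 − 1)/2 = -2/5
Digits: (0, 0, 1, 0, 0, 1).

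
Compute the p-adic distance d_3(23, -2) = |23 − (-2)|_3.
d_3(23, -2) = 1

Step 1 — x − y = 23 − (-2) = 25. Step 2 — v_3(25) = 0 (factor: 25 = (3^0 · 25); the sign does not affect v_p). Step 3 — |x − y|_3 = 3^{0} = 1.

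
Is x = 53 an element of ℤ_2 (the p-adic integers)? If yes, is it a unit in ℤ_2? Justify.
x ∈ ℤ_2^× (unit); v_2(x) = 0

ℤ_2 = {x ∈ ℚ_2 : v_2(x) ≥ 0} and ℤ_2^× = {x ∈ ℤ_2 : v_2(x) = 0}. Here v_2(53) = v_2(num) − v_2(den) = 0; compare against these criteria.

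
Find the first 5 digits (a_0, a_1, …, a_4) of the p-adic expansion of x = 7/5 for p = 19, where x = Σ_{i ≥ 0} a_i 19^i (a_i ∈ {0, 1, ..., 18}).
(a_0, …, a_4) = (9, 11, 7, 11, 7)

v_19(7/5) = 0 (numerator and denominator both coprime to 19), so x ∈ ℤ_19^×. Compute digits iteratively via a_i = x_i mod 19, x_{i+1} = (x_i − a_i)/19, with x_0 = x:
  x_0 = 7/5;  a_0 = 9;  x_1 = (x_0 − 9)/19 = -2/5
  x_1 = -2/5;  a_1 = 11;  x_2 = (x_1 − 11)/19 = -3/5
  x_2 = -3/5;  a_2 = 7;  x_3 = (x_2 − 7)/19 = -2/5
  x_3 = -2/5;  a_3 = 11;  x_4 = (x_3 − 11)/19 = -3/5
  x_4 = -3/5;  a_4 = 7;  x_5 = (x_4 − 7)/19 = -2/5
Digits: (9, 11, 7, 11, 7).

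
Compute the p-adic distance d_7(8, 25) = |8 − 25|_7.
d_7(8, 25) = 1

Step 1 — x − y = 8 − 25 = -17. Step 2 — v_7(-17) = 0 (factor: -17 = −(7^0 · 17); the sign does not affect v_p). Step 3 — |x − y|_7 = 7^{0} = 1.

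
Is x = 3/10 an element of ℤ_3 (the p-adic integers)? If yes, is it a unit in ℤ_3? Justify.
x ∈ ℤ_3 but not a unit; v_3(x) = 1 > 0

ℤ_3 = {x ∈ ℚ_3 : v_3(x) ≥ 0} and ℤ_3^× = {x ∈ ℤ_3 : v_3(x) = 0}. Here v_3(3/10) = v_3(num) − v_3(den) = 1; compare against these criteria.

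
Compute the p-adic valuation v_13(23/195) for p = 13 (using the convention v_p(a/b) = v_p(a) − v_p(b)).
v_13(23/195) = -1

Factor powers of 13 from the numerator and denominator of the reduced fraction: 23 = 13^0 · 23 and 195 = 13^1 · 15. Apply v_p(a/b) = v_p(a) − v_p(b): v_13(23/195) = 0 − 1 = -1.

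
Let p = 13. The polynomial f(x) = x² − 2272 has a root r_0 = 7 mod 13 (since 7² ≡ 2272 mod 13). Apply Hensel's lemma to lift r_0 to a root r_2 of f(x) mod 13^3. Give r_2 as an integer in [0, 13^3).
r_2 = 1216 (mod 2197)

Hensel's recurrence: r_{i+1} = r_i − f(r_i)·(f′(r_i))^{-1} mod 13^{i+2}, with f′(x) = 2x. Iterate:
  r_0 = 7 (mod 13)
  r_1 = 33 (mod 169)
  r_2 = 1216 (mod 2197)
Final: r_2 = 1216, and one checks f(r_2) ≡ 0 mod 13^3.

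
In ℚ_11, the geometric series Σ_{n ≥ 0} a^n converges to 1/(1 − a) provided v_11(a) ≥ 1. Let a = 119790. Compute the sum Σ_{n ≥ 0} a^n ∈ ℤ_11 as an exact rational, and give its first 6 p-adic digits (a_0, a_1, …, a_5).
Σ a^n = 1/(1 − a) = -1/119789;  first 6 digits = (1, 0, 0, 2, 8, 0)

v_11(a) = 3 ≥ 1, so the series converges in ℤ_11 to 1/(1 − a) = 1/(1 − 119790) = -1/119789. Expand this rational in ℤ_11: compute digits iteratively via d_i = x_i mod 11, x_{i+1} = (x_i − d_i)/11. The first 6 digits are (1, 0, 0, 2, 8, 0).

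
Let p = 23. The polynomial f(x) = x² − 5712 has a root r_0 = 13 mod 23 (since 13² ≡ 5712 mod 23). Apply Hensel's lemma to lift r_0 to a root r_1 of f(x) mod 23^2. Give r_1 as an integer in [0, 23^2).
r_1 = 450 (mod 529)

Hensel's recurrence: r_{i+1} = r_i − f(r_i)·(f′(r_i))^{-1} mod 23^{i+2}, with f′(x) = 2x. Iterate:
  r_0 = 13 (mod 23)
  r_1 = 450 (mod 529)
Final: r_1 = 450, and one checks f(r_1) ≡ 0 mod 23^2.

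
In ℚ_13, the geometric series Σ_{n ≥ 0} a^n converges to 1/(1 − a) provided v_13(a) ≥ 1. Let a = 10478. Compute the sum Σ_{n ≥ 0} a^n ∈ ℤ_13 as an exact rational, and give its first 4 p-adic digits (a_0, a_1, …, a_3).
Σ a^n = 1/(1 − a) = -1/10477;  first 4 digits = (1, 0, 10, 4)

v_13(a) = 2 ≥ 1, so the series converges in ℤ_13 to 1/(1 − a) = 1/(1 − 10478) = -1/10477. Expand this rational in ℤ_13: compute digits iteratively via d_i = x_i mod 13, x_{i+1} = (x_i − d_i)/13. The first 4 digits are (1, 0, 10, 4).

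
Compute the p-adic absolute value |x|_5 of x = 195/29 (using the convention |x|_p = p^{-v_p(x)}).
|195/29|_5 = 1/5

Step 1 — compute v_5(x) by factoring powers of 5 out of the numerator and denominator: v_5(195/29) = 1. Step 2 — apply |x|_p = p^{-v_p(x)} = 5^{-1} = 1/5.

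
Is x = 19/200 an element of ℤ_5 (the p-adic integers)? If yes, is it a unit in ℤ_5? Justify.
x ∉ ℤ_5 (v_5(x) = -2 < 0)

ℤ_5 = {x ∈ ℚ_5 : v_5(x) ≥ 0} and ℤ_5^× = {x ∈ ℤ_5 : v_5(x) = 0}. Here v_5(19/200) = v_5(num) − v_5(den) = -2; compare against these criteria.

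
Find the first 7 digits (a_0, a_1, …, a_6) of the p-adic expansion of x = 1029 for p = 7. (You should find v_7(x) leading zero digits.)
(a_0, …, a_6) = (0, 0, 0, 3, 0, 0, 0)

v_7(1029) = 3, so a_0 = ... = a_2 = 0. Factor out: x = 7^3 · u with u = 3 a unit in ℤ_7. Expand u iteratively via a_{v+i} = u_i mod 7, u_{i+1} = (u_i − a_{v+i})/7:
  u_0 = 3;  a_3 = 3;  u_1 = (u_0 − 3)/7 = 0
  u_1 = 0;  a_4 = 0;  u_2 = (u_1 − 0)/7 = 0
  u_2 = 0;  a_5 = 0;  u_3 = (u_2 − 0)/7 = 0
  u_3 = 0;  a_6 = 0;  u_4 = (u_3 − 0)/7 = 0
Digits: (0, 0, 0, 3, 0, 0, 0).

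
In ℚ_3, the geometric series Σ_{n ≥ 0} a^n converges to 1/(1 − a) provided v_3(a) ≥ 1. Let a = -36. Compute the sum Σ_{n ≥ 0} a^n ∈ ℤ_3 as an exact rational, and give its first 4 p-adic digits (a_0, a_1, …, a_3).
Σ a^n = 1/(1 − a) = 1/37;  first 4 digits = (1, 0, 2, 1)

v_3(a) = 2 ≥ 1, so the series converges in ℤ_3 to 1/(1 − a) = 1/(1 − (-36)) = 1/37. Expand this rational in ℤ_3: compute digits iteratively via d_i = x_i mod 3, x_{i+1} = (x_i − d_i)/3. The first 4 digits are (1, 0, 2, 1).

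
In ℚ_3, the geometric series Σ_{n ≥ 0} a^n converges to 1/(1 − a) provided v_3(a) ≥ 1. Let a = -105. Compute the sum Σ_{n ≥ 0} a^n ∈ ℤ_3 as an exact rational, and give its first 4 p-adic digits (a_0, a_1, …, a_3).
Σ a^n = 1/(1 − a) = 1/106;  first 4 digits = (1, 1, 1, 0)

v_3(a) = 1 ≥ 1, so the series converges in ℤ_3 to 1/(1 − a) = 1/(1 − (-105)) = 1/106. Expand this rational in ℤ_3: compute digits iteratively via d_i = x_i mod 3, x_{i+1} = (x_i − d_i)/3. The first 4 digits are (1, 1, 1, 0).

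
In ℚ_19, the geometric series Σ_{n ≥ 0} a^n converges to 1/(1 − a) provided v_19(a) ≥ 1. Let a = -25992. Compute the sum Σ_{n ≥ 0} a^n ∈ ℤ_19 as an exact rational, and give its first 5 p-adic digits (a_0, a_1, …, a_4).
Σ a^n = 1/(1 − a) = 1/25993;  first 5 digits = (1, 0, 4, 15, 15)

v_19(a) = 2 ≥ 1, so the series converges in ℤ_19 to 1/(1 − a) = 1/(1 − (-25992)) = 1/25993. Expand this rational in ℤ_19: compute digits iteratively via d_i = x_i mod 19, x_{i+1} = (x_i − d_i)/19. The first 5 digits are (1, 0, 4, 15, 15).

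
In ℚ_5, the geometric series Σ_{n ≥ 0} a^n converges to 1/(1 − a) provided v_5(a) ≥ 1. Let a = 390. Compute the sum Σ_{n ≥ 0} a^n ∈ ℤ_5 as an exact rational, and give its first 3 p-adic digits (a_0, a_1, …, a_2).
Σ a^n = 1/(1 − a) = -1/389;  first 3 digits = (1, 3, 4)

v_5(a) = 1 ≥ 1, so the series converges in ℤ_5 to 1/(1 − a) = 1/(1 − 390) = -1/389. Expand this rational in ℤ_5: compute digits iteratively via d_i = x_i mod 5, x_{i+1} = (x_i − d_i)/5. The first 3 digits are (1, 3, 4).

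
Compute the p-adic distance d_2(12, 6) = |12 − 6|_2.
d_2(12, 6) = 1/2

Step 1 — x − y = 12 − 6 = 6. Step 2 — v_2(6) = 1 (factor: 6 = (2^1 · 3); the sign does not affect v_p). Step 3 — |x − y|_2 = 2^{-1} = 1/2.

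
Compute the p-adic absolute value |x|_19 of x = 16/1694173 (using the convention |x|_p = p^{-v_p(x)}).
|16/1694173|_19 = 130321

Step 1 — compute v_19(x) by factoring powers of 19 out of the numerator and denominator: v_19(16/1694173) = -4. Step 2 — apply |x|_p = p^{-v_p(x)} = 19^{4} = 130321.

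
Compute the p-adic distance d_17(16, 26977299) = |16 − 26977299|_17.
d_17(16, 26977299) = 1/1419857

Step 1 — x − y = 16 − 26977299 = -26977283. Step 2 — v_17(-26977283) = 5 (factor: -26977283 = −(17^5 · 19); the sign does not affect v_p). Step 3 — |x − y|_17 = 17^{-5} = 1/1419857.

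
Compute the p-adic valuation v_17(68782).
v_17(68782) = 3

v_17(n) is the largest exponent k such that 17^k divides n. Factor out: 68782 = 17^3 · 14. (Sign doesn't affect v_p.) So v_17(68782) = 3.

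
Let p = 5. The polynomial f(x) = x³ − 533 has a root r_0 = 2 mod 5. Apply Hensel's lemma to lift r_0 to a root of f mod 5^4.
r_3 = 202 (mod 625)

Hensel: r_{i+1} = r_i − f(r_i)/f′(r_i) mod 5^{i+2}, where f′(x) = 3x². Iterate:
  r_0 = 2 (mod 5)
  r_1 = 2 (mod 25)
  r_2 = 77 (mod 125)
  r_3 = 202 (mod 625)
Final: r = 202 with f(r) ≡ 0 mod 5^4.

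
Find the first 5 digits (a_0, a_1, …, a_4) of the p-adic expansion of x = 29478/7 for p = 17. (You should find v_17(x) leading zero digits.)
(a_0, …, a_4) = (0, 0, 0, 13, 9)

v_17(29478/7) = 3, so a_0 = ... = a_2 = 0. Factor out: x = 17^3 · u with u = 6/7 a unit in ℤ_17. Expand u iteratively via a_{v+i} = u_i mod 17, u_{i+1} = (u_i − a_{v+i})/17:
  u_0 = 6/7;  a_3 = 13;  u_1 = (u_0 − 13)/17 = -5/7
  u_1 = -5/7;  a_4 = 9;  u_2 = (u_1 − 9)/17 = -4/7
Digits: (0, 0, 0, 13, 9).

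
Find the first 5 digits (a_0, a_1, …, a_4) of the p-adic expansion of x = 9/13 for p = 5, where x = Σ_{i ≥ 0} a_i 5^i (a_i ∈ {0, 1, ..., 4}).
(a_0, …, a_4) = (3, 3, 2, 1, 2)

v_5(9/13) = 0 (numerator and denominator both coprime to 5), so x ∈ ℤ_5^×. Compute digits iteratively via a_i = x_i mod 5, x_{i+1} = (x_i − a_i)/5, with x_0 = x:
  x_0 = 9/13;  a_0 = 3;  x_1 = (x_0 − 3)/5 = -6/13
  x_1 = -6/13;  a_1 = 3;  x_2 = (x_1 − 3)/5 = -9/13
  x_2 = -9/13;  a_2 = 2;  x_3 = (x_2 − 2)/5 = -7/13
  x_3 = -7/13;  a_3 = 1;  x_4 = (x_3 − 1)/5 = -4/13
  x_4 = -4/13;  a_4 = 2;  x_5 = (x_4 − 2)/5 = -6/13
Digits: (3, 3, 2, 1, 2).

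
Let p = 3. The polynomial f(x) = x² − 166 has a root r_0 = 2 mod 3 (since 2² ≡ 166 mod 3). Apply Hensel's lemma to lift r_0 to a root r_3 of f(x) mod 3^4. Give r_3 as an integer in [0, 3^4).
r_3 = 2 (mod 81)

Hensel's recurrence: r_{i+1} = r_i − f(r_i)·(f′(r_i))^{-1} mod 3^{i+2}, with f′(x) = 2x. Iterate:
  r_0 = 2 (mod 3)
  r_1 = 2 (mod 9)
  r_2 = 2 (mod 27)
  r_3 = 2 (mod 81)
Final: r_3 = 2, and one checks f(r_3) ≡ 0 mod 3^4.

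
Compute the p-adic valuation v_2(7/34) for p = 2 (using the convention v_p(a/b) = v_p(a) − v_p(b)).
v_2(7/34) = -1

Factor powers of 2 from the numerator and denominator of the reduced fraction: 7 = 2^0 · 7 and 34 = 2^1 · 17. Apply v_p(a/b) = v_p(a) − v_p(b): v_2(7/34) = 0 − 1 = -1.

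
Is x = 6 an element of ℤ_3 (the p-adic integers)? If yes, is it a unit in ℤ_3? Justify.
x ∈ ℤ_3 but not a unit; v_3(x) = 1 > 0

ℤ_3 = {x ∈ ℚ_3 : v_3(x) ≥ 0} and ℤ_3^× = {x ∈ ℤ_3 : v_3(x) = 0}. Here v_3(6) = v_3(num) − v_3(den) = 1; compare against these criteria.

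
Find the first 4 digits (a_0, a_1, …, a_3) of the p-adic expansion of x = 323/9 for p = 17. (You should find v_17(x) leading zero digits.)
(a_0, …, a_3) = (0, 4, 15, 1)

v_17(323/9) = 1, so a_0 = ... = a_0 = 0. Factor out: x = 17^1 · u with u = 19/9 a unit in ℤ_17. Expand u iteratively via a_{v+i} = u_i mod 17, u_{i+1} = (u_i − a_{v+i})/17:
  u_0 = 19/9;  a_1 = 4;  u_1 = (u_0 − 4)/17 = -1/9
  u_1 = -1/9;  a_2 = 15;  u_2 = (u_1 − 15)/17 = -8/9
  u_2 = -8/9;  a_3 = 1;  u_3 = (u_2 − 1)/17 = -1/9
Digits: (0, 4, 15, 1).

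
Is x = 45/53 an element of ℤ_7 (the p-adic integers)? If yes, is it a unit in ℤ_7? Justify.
x ∈ ℤ_7^× (unit); v_7(x) = 0

ℤ_7 = {x ∈ ℚ_7 : v_7(x) ≥ 0} and ℤ_7^× = {x ∈ ℤ_7 : v_7(x) = 0}. Here v_7(45/53) = v_7(num) − v_7(den) = 0; compare against these criteria.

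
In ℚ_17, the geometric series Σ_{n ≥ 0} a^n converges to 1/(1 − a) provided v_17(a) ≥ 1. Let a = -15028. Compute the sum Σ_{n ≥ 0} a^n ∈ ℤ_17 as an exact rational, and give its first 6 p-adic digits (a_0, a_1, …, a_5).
Σ a^n = 1/(1 − a) = 1/15029;  first 6 digits = (1, 0, 16, 13, 0, 6)

v_17(a) = 2 ≥ 1, so the series converges in ℤ_17 to 1/(1 − a) = 1/(1 − (-15028)) = 1/15029. Expand this rational in ℤ_17: compute digits iteratively via d_i = x_i mod 17, x_{i+1} = (x_i − d_i)/17. The first 6 digits are (1, 0, 16, 13, 0, 6).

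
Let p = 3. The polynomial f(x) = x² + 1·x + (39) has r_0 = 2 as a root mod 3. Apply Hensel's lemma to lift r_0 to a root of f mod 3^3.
r_2 = 20 (mod 27)

Hensel: r_{i+1} = r_i − f(r_i)·(f′(r_i))^{-1} mod 3^{i+2}, f′(x) = 2x + 1. Iterate:
  r_0 = 2 (mod 3)
  r_1 = 2 (mod 9)
  r_2 = 20 (mod 27)
Final: r = 20 satisfies f(r) ≡ 0 mod 3^3.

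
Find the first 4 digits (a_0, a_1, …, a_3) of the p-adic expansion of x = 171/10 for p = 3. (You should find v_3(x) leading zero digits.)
(a_0, …, a_3) = (0, 0, 1, 0)

v_3(171/10) = 2, so a_0 = ... = a_1 = 0. Factor out: x = 3^2 · u with u = 19/10 a unit in ℤ_3. Expand u iteratively via a_{v+i} = u_i mod 3, u_{i+1} = (u_i − a_{v+i})/3:
  u_0 = 19/10;  a_2 = 1;  u_1 = (u_0 − 1)/3 = 3/10
  u_1 = 3/10;  a_3 = 0;  u_2 = (u_1 − 0)/3 = 1/10
Digits: (0, 0, 1, 0).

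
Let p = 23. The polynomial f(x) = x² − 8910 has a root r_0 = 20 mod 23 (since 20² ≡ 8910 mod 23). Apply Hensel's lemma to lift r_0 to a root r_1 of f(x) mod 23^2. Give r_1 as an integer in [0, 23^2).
r_1 = 365 (mod 529)

Hensel's recurrence: r_{i+1} = r_i − f(r_i)·(f′(r_i))^{-1} mod 23^{i+2}, with f′(x) = 2x. Iterate:
  r_0 = 20 (mod 23)
  r_1 = 365 (mod 529)
Final: r_1 = 365, and one checks f(r_1) ≡ 0 mod 23^2.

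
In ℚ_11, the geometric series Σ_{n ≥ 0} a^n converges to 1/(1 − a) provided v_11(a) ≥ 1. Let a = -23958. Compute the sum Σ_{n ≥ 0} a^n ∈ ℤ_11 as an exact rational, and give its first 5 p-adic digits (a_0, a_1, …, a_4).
Σ a^n = 1/(1 − a) = 1/23959;  first 5 digits = (1, 0, 0, 4, 9)

v_11(a) = 3 ≥ 1, so the series converges in ℤ_11 to 1/(1 − a) = 1/(1 − (-23958)) = 1/23959. Expand this rational in ℤ_11: compute digits iteratively via d_i = x_i mod 11, x_{i+1} = (x_i − d_i)/11. The first 5 digits are (1, 0, 0, 4, 9).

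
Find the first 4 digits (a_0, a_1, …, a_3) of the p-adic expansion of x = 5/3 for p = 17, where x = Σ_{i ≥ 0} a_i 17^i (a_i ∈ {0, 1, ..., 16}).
(a_0, …, a_3) = (13, 5, 11, 5)

v_17(5/3) = 0 (numerator and denominator both coprime to 17), so x ∈ ℤ_17^×. Compute digits iteratively via a_i = x_i mod 17, x_{i+1} = (x_i − a_i)/17, with x_0 = x:
  x_0 = 5/3;  a_0 = 13;  x_1 = (x_0 − 13)/17 = -2/3
  x_1 = -2/3;  a_1 = 5;  x_2 = (x_1 − 5)/17 = -1/3
  x_2 = -1/3;  a_2 = 11;  x_3 = (x_2 − 11)/17 = -2/3
  x_3 = -2/3;  a_3 = 5;  x_4 = (x_3 − 5)/17 = -1/3
Digits: (13, 5, 11, 5).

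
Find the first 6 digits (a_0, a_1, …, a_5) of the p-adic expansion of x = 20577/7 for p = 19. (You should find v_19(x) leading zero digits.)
(a_0, …, a_5) = (0, 0, 0, 14, 2, 8)

v_19(20577/7) = 3, so a_0 = ... = a_2 = 0. Factor out: x = 19^3 · u with u = 3/7 a unit in ℤ_19. Expand u iteratively via a_{v+i} = u_i mod 19, u_{i+1} = (u_i − a_{v+i})/19:
  u_0 = 3/7;  a_3 = 14;  u_1 = (u_0 − 14)/19 = -5/7
  u_1 = -5/7;  a_4 = 2;  u_2 = (u_1 − 2)/19 = -1/7
  u_2 = -1/7;  a_5 = 8;  u_3 = (u_2 − 8)/19 = -3/7
Digits: (0, 0, 0, 14, 2, 8).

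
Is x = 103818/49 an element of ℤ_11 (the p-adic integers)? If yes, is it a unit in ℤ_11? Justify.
x ∈ ℤ_11 but not a unit; v_11(x) = 3 > 0

ℤ_11 = {x ∈ ℚ_11 : v_11(x) ≥ 0} and ℤ_11^× = {x ∈ ℤ_11 : v_11(x) = 0}. Here v_11(103818/49) = v_11(num) − v_11(den) = 3; compare against these criteria.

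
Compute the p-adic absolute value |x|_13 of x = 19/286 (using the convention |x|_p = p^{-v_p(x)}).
|19/286|_13 = 13

Step 1 — compute v_13(x) by factoring powers of 13 out of the numerator and denominator: v_13(19/286) = -1. Step 2 — apply |x|_p = p^{-v_p(x)} = 13^{1} = 13.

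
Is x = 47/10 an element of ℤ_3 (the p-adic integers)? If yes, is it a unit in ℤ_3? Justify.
x ∈ ℤ_3^× (unit); v_3(x) = 0

ℤ_3 = {x ∈ ℚ_3 : v_3(x) ≥ 0} and ℤ_3^× = {x ∈ ℤ_3 : v_3(x) = 0}. Here v_3(47/10) = v_3(num) − v_3(den) = 0; compare against these criteria.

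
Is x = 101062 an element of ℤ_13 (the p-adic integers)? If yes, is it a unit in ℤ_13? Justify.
x ∈ ℤ_13 but not a unit; v_13(x) = 3 > 0

ℤ_13 = {x ∈ ℚ_13 : v_13(x) ≥ 0} and ℤ_13^× = {x ∈ ℤ_13 : v_13(x) = 0}. Here v_13(101062) = v_13(num) − v_13(den) = 3; compare against these criteria.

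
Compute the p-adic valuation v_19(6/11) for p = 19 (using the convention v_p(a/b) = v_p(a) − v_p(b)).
v_19(6/11) = 0

Factor powers of 19 from the numerator and denominator of the reduced fraction: 6 = 19^0 · 6 and 11 = 19^0 · 11. Apply v_p(a/b) = v_p(a) − v_p(b): v_19(6/11) = 0 − 0 = 0.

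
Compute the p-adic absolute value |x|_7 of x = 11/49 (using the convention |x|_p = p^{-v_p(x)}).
|11/49|_7 = 49

Step 1 — compute v_7(x) by factoring powers of 7 out of the numerator and denominator: v_7(11/49) = -2. Step 2 — apply |x|_p = p^{-v_p(x)} = 7^{2} = 49.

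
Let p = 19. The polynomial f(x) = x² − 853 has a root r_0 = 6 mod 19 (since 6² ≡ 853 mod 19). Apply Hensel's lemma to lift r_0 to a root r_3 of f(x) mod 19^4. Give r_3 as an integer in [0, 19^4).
r_3 = 87406 (mod 130321)

Hensel's recurrence: r_{i+1} = r_i − f(r_i)·(f′(r_i))^{-1} mod 19^{i+2}, with f′(x) = 2x. Iterate:
  r_0 = 6 (mod 19)
  r_1 = 44 (mod 361)
  r_2 = 5098 (mod 6859)
  r_3 = 87406 (mod 130321)
Final: r_3 = 87406, and one checks f(r_3) ≡ 0 mod 19^4.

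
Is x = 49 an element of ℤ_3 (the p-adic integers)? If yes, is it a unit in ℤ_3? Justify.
x ∈ ℤ_3^× (unit); v_3(x) = 0

ℤ_3 = {x ∈ ℚ_3 : v_3(x) ≥ 0} and ℤ_3^× = {x ∈ ℤ_3 : v_3(x) = 0}. Here v_3(49) = v_3(num) − v_3(den) = 0; compare against these criteria.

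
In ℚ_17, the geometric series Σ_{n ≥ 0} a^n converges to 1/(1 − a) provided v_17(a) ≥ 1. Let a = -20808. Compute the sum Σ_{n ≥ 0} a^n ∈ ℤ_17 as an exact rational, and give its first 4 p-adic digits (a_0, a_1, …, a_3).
Σ a^n = 1/(1 − a) = 1/20809;  first 4 digits = (1, 0, 13, 12)

v_17(a) = 2 ≥ 1, so the series converges in ℤ_17 to 1/(1 − a) = 1/(1 − (-20808)) = 1/20809. Expand this rational in ℤ_17: compute digits iteratively via d_i = x_i mod 17, x_{i+1} = (x_i − d_i)/17. The first 4 digits are (1, 0, 13, 12).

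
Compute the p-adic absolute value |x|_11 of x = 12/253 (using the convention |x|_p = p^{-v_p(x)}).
|12/253|_11 = 11

Step 1 — compute v_11(x) by factoring powers of 11 out of the numerator and denominator: v_11(12/253) = -1. Step 2 — apply |x|_p = p^{-v_p(x)} = 11^{1} = 11.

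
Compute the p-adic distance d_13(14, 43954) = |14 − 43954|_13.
d_13(14, 43954) = 1/2197

Step 1 — x − y = 14 − 43954 = -43940. Step 2 — v_13(-43940) = 3 (factor: -43940 = −(13^3 · 20); the sign does not affect v_p). Step 3 — |x − y|_13 = 13^{-3} = 1/2197.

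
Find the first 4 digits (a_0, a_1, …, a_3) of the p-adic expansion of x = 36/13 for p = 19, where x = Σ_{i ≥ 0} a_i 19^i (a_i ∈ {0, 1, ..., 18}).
(a_0, …, a_3) = (13, 17, 2, 13)

v_19(36/13) = 0 (numerator and denominator both coprime to 19), so x ∈ ℤ_19^×. Compute digits iteratively via a_i = x_i mod 19, x_{i+1} = (x_i − a_i)/19, with x_0 = x:
  x_0 = 36/13;  a_0 = 13;  x_1 = (x_0 − 13)/19 = -7/13
  x_1 = -7/13;  a_1 = 17;  x_2 = (x_1 − 17)/19 = -12/13
  x_2 = -12/13;  a_2 = 2;  x_3 = (x_2 − 2)/19 = -2/13
  x_3 = -2/13;  a_3 = 13;  x_4 = (x_3 − 13)/19 = -9/13
Digits: (13, 17, 2, 13).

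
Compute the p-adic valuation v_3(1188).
v_3(1188) = 3

v_3(n) is the largest exponent k such that 3^k divides n. Factor out: 1188 = 3^3 · 44. (Sign doesn't affect v_p.) So v_3(1188) = 3.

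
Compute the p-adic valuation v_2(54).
v_2(54) = 1

v_2(n) is the largest exponent k such that 2^k divides n. Factor out: 54 = 2^1 · 27. (Sign doesn't affect v_p.) So v_2(54) = 1.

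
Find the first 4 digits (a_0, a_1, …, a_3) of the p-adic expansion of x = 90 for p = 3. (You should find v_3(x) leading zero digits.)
(a_0, …, a_3) = (0, 0, 1, 0)

v_3(90) = 2, so a_0 = ... = a_1 = 0. Factor out: x = 3^2 · u with u = 10 a unit in ℤ_3. Expand u iteratively via a_{v+i} = u_i mod 3, u_{i+1} = (u_i − a_{v+i})/3:
  u_0 = 10;  a_2 = 1;  u_1 = (u_0 − 1)/3 = 3
  u_1 = 3;  a_3 = 0;  u_2 = (u_1 − 0)/3 = 1
Digits: (0, 0, 1, 0).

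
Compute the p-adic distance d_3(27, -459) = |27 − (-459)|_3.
d_3(27, -459) = 1/243

Step 1 — x − y = 27 − (-459) = 486. Step 2 — v_3(486) = 5 (factor: 486 = (3^5 · 2); the sign does not affect v_p). Step 3 — |x − y|_3 = 3^{-5} = 1/243.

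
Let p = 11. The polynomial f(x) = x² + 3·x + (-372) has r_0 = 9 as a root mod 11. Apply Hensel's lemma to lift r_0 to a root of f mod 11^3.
r_2 = 1076 (mod 1331)

Hensel: r_{i+1} = r_i − f(r_i)·(f′(r_i))^{-1} mod 11^{i+2}, f′(x) = 2x + 3. Iterate:
  r_0 = 9 (mod 11)
  r_1 = 108 (mod 121)
  r_2 = 1076 (mod 1331)
Final: r = 1076 satisfies f(r) ≡ 0 mod 11^3.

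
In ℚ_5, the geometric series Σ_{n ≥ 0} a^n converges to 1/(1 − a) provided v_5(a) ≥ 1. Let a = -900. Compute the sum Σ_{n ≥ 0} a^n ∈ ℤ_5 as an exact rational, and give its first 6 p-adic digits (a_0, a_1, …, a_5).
Σ a^n = 1/(1 − a) = 1/901;  first 6 digits = (1, 0, 4, 2, 4, 3)

v_5(a) = 2 ≥ 1, so the series converges in ℤ_5 to 1/(1 − a) = 1/(1 − (-900)) = 1/901. Expand this rational in ℤ_5: compute digits iteratively via d_i = x_i mod 5, x_{i+1} = (x_i − d_i)/5. The first 6 digits are (1, 0, 4, 2, 4, 3).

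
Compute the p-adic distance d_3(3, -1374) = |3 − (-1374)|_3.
d_3(3, -1374) = 1/81

Step 1 — x − y = 3 − (-1374) = 1377. Step 2 — v_3(1377) = 4 (factor: 1377 = (3^4 · 17); the sign does not affect v_p). Step 3 — |x − y|_3 = 3^{-4} = 1/81.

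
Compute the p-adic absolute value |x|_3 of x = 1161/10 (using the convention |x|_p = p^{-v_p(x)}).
|1161/10|_3 = 1/27

Step 1 — compute v_3(x) by factoring powers of 3 out of the numerator and denominator: v_3(1161/10) = 3. Step 2 — apply |x|_p = p^{-v_p(x)} = 3^{-3} = 1/27.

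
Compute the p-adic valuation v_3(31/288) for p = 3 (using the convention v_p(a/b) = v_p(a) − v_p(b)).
v_3(31/288) = -2

Factor powers of 3 from the numerator and denominator of the reduced fraction: 31 = 3^0 · 31 and 288 = 3^2 · 32. Apply v_p(a/b) = v_p(a) − v_p(b): v_3(31/288) = 0 − 2 = -2.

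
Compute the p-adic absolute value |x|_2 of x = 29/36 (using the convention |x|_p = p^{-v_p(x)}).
|29/36|_2 = 4

Step 1 — compute v_2(x) by factoring powers of 2 out of the numerator and denominator: v_2(29/36) = -2. Step 2 — apply |x|_p = p^{-v_p(x)} = 2^{2} = 4.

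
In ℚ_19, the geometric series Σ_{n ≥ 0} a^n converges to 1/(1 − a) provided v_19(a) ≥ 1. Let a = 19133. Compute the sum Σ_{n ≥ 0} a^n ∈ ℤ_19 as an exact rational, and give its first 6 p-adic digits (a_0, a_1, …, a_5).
Σ a^n = 1/(1 − a) = -1/19132;  first 6 digits = (1, 0, 15, 2, 16, 14)

v_19(a) = 2 ≥ 1, so the series converges in ℤ_19 to 1/(1 − a) = 1/(1 − 19133) = -1/19132. Expand this rational in ℤ_19: compute digits iteratively via d_i = x_i mod 19, x_{i+1} = (x_i − d_i)/19. The first 6 digits are (1, 0, 15, 2, 16, 14).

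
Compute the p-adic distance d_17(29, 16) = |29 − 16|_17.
d_17(29, 16) = 1

Step 1 — x − y = 29 − 16 = 13. Step 2 — v_17(13) = 0 (factor: 13 = (17^0 · 13); the sign does not affect v_p). Step 3 — |x − y|_17 = 17^{0} = 1.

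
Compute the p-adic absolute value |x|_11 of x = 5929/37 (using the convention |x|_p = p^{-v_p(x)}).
|5929/37|_11 = 1/121

Step 1 — compute v_11(x) by factoring powers of 11 out of the numerator and denominator: v_11(5929/37) = 2. Step 2 — apply |x|_p = p^{-v_p(x)} = 11^{-2} = 1/121.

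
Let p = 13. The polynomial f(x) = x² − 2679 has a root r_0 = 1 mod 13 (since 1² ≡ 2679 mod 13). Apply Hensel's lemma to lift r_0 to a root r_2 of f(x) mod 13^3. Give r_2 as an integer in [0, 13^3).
r_2 = 157 (mod 2197)

Hensel's recurrence: r_{i+1} = r_i − f(r_i)·(f′(r_i))^{-1} mod 13^{i+2}, with f′(x) = 2x. Iterate:
  r_0 = 1 (mod 13)
  r_1 = 157 (mod 169)
  r_2 = 157 (mod 2197)
Final: r_2 = 157, and one checks f(r_2) ≡ 0 mod 13^3.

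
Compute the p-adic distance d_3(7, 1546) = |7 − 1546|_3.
d_3(7, 1546) = 1/81

Step 1 — x − y = 7 − 1546 = -1539. Step 2 — v_3(-1539) = 4 (factor: -1539 = −(3^4 · 19); the sign does not affect v_p). Step 3 — |x − y|_3 = 3^{-4} = 1/81.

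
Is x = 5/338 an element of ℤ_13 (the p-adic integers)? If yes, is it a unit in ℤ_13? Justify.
x ∉ ℤ_13 (v_13(x) = -2 < 0)

ℤ_13 = {x ∈ ℚ_13 : v_13(x) ≥ 0} and ℤ_13^× = {x ∈ ℤ_13 : v_13(x) = 0}. Here v_13(5/338) = v_13(num) − v_13(den) = -2; compare against these criteria.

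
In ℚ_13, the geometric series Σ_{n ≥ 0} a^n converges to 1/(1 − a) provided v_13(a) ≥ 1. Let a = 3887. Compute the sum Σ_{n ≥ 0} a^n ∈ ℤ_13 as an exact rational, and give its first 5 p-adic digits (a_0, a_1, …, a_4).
Σ a^n = 1/(1 − a) = -1/3886;  first 5 digits = (1, 0, 10, 1, 9)

v_13(a) = 2 ≥ 1, so the series converges in ℤ_13 to 1/(1 − a) = 1/(1 − 3887) = -1/3886. Expand this rational in ℤ_13: compute digits iteratively via d_i = x_i mod 13, x_{i+1} = (x_i − d_i)/13. The first 5 digits are (1, 0, 10, 1, 9).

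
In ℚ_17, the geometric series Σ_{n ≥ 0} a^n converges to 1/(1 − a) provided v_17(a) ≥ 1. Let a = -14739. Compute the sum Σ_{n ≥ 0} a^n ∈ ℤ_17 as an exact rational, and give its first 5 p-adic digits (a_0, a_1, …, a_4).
Σ a^n = 1/(1 − a) = 1/14740;  first 5 digits = (1, 0, 0, 14, 16)

v_17(a) = 3 ≥ 1, so the series converges in ℤ_17 to 1/(1 − a) = 1/(1 − (-14739)) = 1/14740. Expand this rational in ℤ_17: compute digits iteratively via d_i = x_i mod 17, x_{i+1} = (x_i − d_i)/17. The first 5 digits are (1, 0, 0, 14, 16).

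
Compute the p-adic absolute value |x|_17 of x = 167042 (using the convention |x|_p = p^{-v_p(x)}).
|167042|_17 = 1/83521

Step 1 — compute v_17(x) by factoring powers of 17 out of the numerator and denominator: v_17(167042) = 4. Step 2 — apply |x|_p = p^{-v_p(x)} = 17^{-4} = 1/83521.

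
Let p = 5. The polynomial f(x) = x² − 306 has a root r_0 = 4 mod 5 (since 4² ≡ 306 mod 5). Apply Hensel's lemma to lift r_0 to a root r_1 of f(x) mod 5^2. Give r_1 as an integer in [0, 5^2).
r_1 = 9 (mod 25)

Hensel's recurrence: r_{i+1} = r_i − f(r_i)·(f′(r_i))^{-1} mod 5^{i+2}, with f′(x) = 2x. Iterate:
  r_0 = 4 (mod 5)
  r_1 = 9 (mod 25)
Final: r_1 = 9, and one checks f(r_1) ≡ 0 mod 5^2.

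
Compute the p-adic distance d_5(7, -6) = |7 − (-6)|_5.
d_5(7, -6) = 1

Step 1 — x − y = 7 − (-6) = 13. Step 2 — v_5(13) = 0 (factor: 13 = (5^0 · 13); the sign does not affect v_p). Step 3 — |x − y|_5 = 5^{0} = 1.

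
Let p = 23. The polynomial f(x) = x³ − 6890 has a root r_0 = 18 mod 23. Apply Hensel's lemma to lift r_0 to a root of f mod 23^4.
r_3 = 65085 (mod 279841)

Hensel: r_{i+1} = r_i − f(r_i)/f′(r_i) mod 23^{i+2}, where f′(x) = 3x². Iterate:
  r_0 = 18 (mod 23)
  r_1 = 18 (mod 529)
  r_2 = 4250 (mod 12167)
  r_3 = 65085 (mod 279841)
Final: r = 65085 with f(r) ≡ 0 mod 23^4.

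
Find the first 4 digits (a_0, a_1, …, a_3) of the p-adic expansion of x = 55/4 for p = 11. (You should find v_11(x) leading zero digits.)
(a_0, …, a_3) = (0, 4, 8, 2)

v_11(55/4) = 1, so a_0 = ... = a_0 = 0. Factor out: x = 11^1 · u with u = 5/4 a unit in ℤ_11. Expand u iteratively via a_{v+i} = u_i mod 11, u_{i+1} = (u_i − a_{v+i})/11:
  u_0 = 5/4;  a_1 = 4;  u_1 = (u_0 − 4)/11 = -1/4
  u_1 = -1/4;  a_2 = 8;  u_2 = (u_1 − 8)/11 = -3/4
  u_2 = -3/4;  a_3 = 2;  u_3 = (u_2 − 2)/11 = -1/4
Digits: (0, 4, 8, 2).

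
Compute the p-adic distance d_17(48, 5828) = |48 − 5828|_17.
d_17(48, 5828) = 1/289

Step 1 — x − y = 48 − 5828 = -5780. Step 2 — v_17(-5780) = 2 (factor: -5780 = −(17^2 · 20); the sign does not affect v_p). Step 3 — |x − y|_17 = 17^{-2} = 1/289.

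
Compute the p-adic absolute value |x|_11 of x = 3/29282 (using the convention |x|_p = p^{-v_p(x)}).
|3/29282|_11 = 14641

Step 1 — compute v_11(x) by factoring powers of 11 out of the numerator and denominator: v_11(3/29282) = -4. Step 2 — apply |x|_p = p^{-v_p(x)} = 11^{4} = 14641.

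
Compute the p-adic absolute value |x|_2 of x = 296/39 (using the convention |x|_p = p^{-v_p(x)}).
|296/39|_2 = 1/8

Step 1 — compute v_2(x) by factoring powers of 2 out of the numerator and denominator: v_2(296/39) = 3. Step 2 — apply |x|_p = p^{-v_p(x)} = 2^{-3} = 1/8.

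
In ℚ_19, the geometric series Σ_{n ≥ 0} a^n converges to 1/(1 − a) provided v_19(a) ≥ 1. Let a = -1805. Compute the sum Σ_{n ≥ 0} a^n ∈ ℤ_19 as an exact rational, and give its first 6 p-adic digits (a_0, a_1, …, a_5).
Σ a^n = 1/(1 − a) = 1/1806;  first 6 digits = (1, 0, 14, 18, 5, 1)

v_19(a) = 2 ≥ 1, so the series converges in ℤ_19 to 1/(1 − a) = 1/(1 − (-1805)) = 1/1806. Expand this rational in ℤ_19: compute digits iteratively via d_i = x_i mod 19, x_{i+1} = (x_i − d_i)/19. The first 6 digits are (1, 0, 14, 18, 5, 1).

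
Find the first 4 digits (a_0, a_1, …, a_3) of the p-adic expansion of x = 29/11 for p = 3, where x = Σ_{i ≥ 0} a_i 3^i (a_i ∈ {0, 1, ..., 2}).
(a_0, …, a_3) = (1, 0, 1, 0)

v_3(29/11) = 0 (numerator and denominator both coprime to 3), so x ∈ ℤ_3^×. Compute digits iteratively via a_i = x_i mod 3, x_{i+1} = (x_i − a_i)/3, with x_0 = x:
  x_0 = 29/11;  a_0 = 1;  x_1 = (x_0 − 1)/3 = 6/11
  x_1 = 6/11;  a_1 = 0;  x_2 = (x_1 − 0)/3 = 2/11
  x_2 = 2/11;  a_2 = 1;  x_3 = (x_2 − 1)/3 = -3/11
  x_3 = -3/11;  a_3 = 0;  x_4 = (x_3 − 0)/3 = -1/11
Digits: (1, 0, 1, 0).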